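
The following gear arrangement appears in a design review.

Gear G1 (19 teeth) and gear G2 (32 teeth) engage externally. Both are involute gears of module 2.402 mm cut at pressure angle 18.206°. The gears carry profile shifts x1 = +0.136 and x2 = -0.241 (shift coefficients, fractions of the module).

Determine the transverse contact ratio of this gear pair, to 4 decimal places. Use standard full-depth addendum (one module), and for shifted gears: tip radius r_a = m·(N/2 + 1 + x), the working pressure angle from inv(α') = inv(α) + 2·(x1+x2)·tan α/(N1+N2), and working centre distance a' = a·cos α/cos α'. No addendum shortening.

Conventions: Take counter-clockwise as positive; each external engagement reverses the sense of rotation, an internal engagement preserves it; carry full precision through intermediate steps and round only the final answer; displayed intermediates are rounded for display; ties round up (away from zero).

1.6997

class = single-mesh tooth geometry [involute pair 19T × 32T, m = 2.402]
base radii: r_b1 = 21.676666, r_b2 = 36.508069
tip radii: r_a1 = 25.547672, r_a2 = 40.255118
inv(α') = inv(18.206°) + 2·(+0.136-0.241)·tan α/(19+32) = 0.00979038  ⇒  α' = 17.45620°
a' = a·cos α / cos α' = 61.2510·cos 18.206°/cos 17.45620° = 60.993706
action lengths: √(r_a1²−r_b1²) = 13.520566, √(r_a2²−r_b2²) = 16.959819
base pitch p_b = π·m·cos α = 7.168343
CR = (13.520566 + 16.959819 − 60.993706·sin 17.45620°)/7.168343 = 1.699653
contact ratio ≈ 1.6997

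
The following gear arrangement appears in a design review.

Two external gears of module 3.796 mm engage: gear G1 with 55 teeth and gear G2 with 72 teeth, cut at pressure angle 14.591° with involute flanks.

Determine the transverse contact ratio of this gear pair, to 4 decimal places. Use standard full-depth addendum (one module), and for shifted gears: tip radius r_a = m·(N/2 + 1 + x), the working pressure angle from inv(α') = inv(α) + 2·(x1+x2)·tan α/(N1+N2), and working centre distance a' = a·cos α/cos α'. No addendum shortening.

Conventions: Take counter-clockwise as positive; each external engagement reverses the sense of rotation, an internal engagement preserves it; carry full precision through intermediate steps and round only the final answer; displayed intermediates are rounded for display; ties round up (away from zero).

single-mesh involute tooth geometry (55T engaging 72T at module 3.796)
base radii: r_b1 = 101.023292, r_b2 = 132.248674
tip radii: r_a1 = 108.186000, r_a2 = 140.452000
no profile shift: α' = α, a' = a
action lengths: √(r_a1²−r_b1²) = 38.710528, √(r_a2²−r_b2²) = 47.297491
base pitch p_b = π·m·cos α = 11.540874
CR = (38.710528 + 47.297491 − 241.046000·sin 14.59100°)/11.540874 = 2.190852
contact ratio ≈ 2.1909

2.1909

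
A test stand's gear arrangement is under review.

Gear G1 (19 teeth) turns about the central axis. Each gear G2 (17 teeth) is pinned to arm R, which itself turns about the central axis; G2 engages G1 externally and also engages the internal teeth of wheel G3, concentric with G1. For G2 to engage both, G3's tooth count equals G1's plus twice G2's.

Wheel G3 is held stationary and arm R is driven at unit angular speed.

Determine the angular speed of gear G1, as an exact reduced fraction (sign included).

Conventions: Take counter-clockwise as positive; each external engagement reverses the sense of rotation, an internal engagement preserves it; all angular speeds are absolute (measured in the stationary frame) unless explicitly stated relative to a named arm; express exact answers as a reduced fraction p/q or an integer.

planetary set (19T centre, 17T on arm, 53T internal) — Willis relation
ring teeth: 19 + 2·17 = 53
19(ω_sun−ω_arm) = −53(ω_ring−ω_arm),  ω_ring = 0, ω_arm = 1
ω_sun = 1 − (53/19)(0−1) = 72/19
exact speed ratio = 72/19

72/19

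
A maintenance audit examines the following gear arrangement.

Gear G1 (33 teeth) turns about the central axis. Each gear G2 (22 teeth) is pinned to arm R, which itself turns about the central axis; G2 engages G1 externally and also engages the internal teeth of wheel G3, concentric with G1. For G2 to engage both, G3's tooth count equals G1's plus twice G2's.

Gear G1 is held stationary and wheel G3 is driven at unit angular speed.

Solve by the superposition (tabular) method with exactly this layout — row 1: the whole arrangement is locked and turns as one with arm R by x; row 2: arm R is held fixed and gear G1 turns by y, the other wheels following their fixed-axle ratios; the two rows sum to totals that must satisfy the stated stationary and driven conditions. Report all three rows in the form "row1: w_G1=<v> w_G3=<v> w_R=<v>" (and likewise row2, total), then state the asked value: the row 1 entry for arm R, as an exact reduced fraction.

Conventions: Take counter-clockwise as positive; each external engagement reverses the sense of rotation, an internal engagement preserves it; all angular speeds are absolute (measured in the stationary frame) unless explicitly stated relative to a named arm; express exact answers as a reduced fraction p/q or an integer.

topology: planetary set — G1 33T / G2 22T / G3 77T, arm = carrier (Willis)
row 1 — lock + rotate with arm: ω_sun = ω_ring = ω_arm = x
row 2: sun turns y, ring = −(33/77)·y, arm 0
boundary: total ω_sun = x + y = 0 and total ω_ring = x − (33/77)·y = 1  ⇒  y = -7/10, x = 7/10
row 2 ring = −(33/77)·(-7/10) = 3/10
totals (row 1 + row 2): sun 7/10 + (-7/10) = 0, ring 7/10 + 3/10 = 1, arm 7/10 + 0 = 7/10
asked cell (row1, arm) = 7/10

row1: w_G1=7/10 w_G3=7/10 w_R=7/10
row2: w_G1=-7/10 w_G3=3/10 w_R=0
total: w_G1=0 w_G3=1 w_R=7/10
asked value: 7/10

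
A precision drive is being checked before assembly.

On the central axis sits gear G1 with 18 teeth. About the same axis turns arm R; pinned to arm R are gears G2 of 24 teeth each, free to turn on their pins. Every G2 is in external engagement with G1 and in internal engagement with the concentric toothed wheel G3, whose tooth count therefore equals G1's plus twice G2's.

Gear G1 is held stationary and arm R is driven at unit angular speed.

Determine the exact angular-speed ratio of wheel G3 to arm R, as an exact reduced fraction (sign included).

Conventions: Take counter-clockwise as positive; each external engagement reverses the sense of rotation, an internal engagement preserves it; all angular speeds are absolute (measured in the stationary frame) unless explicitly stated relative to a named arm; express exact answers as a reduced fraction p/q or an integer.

planetary set (18T centre, 24T on arm, 66T internal) — Willis relation
ring teeth: 18 + 2·24 = 66
18(ω_sun−ω_arm) = −66(ω_ring−ω_arm),  ω_sun = 0, ω_arm = 1
ω_ring = 1 − (18/66)(0−1) = 14/11
ω_out/ω_in = 14/11

14/11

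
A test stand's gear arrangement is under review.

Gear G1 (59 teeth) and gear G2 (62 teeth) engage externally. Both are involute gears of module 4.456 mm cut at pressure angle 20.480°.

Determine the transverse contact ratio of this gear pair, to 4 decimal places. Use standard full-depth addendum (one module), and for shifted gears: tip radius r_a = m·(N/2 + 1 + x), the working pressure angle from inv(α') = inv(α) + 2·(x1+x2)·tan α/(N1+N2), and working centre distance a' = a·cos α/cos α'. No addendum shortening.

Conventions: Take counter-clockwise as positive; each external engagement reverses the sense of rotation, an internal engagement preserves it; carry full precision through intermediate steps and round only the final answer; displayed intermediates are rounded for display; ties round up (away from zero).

1.7592

class = single-mesh tooth geometry [involute pair 59T × 62T, m = 4.456]
base radii: r_b1 = 123.143495, r_b2 = 129.405028
tip radii: r_a1 = 135.908000, r_a2 = 142.592000
no profile shift: α' = α, a' = a
action lengths: √(r_a1²−r_b1²) = 57.503602, √(r_a2²−r_b2²) = 59.890042
base pitch p_b = π·m·cos α = 13.114125
CR = (57.503602 + 59.890042 − 269.588000·sin 20.48000°)/13.114125 = 1.759178
contact ratio ≈ 1.7592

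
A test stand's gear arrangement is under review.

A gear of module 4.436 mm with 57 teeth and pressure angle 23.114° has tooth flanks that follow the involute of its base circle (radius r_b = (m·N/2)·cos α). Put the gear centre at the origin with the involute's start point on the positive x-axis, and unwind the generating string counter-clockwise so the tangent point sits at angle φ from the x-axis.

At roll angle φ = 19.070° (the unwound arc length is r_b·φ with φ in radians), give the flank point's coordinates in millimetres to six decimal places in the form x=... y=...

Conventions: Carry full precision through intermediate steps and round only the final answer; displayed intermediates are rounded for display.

single-mesh involute tooth geometry (57T wheel at module 4.436)
pitch radius r_p = m·N/2 = 4.436·57/2 = 126.426000
base radius r_b = r_p·cos α = 126.426000·cos 23.114° = 116.277229
roll angle φ = 19.070° = 0.33283429 rad
x = r_b·(cos φ + φ·sin φ) = 122.540474
y = r_b·(sin φ − φ·cos φ) = 1.413315

x=122.540474 y=1.413315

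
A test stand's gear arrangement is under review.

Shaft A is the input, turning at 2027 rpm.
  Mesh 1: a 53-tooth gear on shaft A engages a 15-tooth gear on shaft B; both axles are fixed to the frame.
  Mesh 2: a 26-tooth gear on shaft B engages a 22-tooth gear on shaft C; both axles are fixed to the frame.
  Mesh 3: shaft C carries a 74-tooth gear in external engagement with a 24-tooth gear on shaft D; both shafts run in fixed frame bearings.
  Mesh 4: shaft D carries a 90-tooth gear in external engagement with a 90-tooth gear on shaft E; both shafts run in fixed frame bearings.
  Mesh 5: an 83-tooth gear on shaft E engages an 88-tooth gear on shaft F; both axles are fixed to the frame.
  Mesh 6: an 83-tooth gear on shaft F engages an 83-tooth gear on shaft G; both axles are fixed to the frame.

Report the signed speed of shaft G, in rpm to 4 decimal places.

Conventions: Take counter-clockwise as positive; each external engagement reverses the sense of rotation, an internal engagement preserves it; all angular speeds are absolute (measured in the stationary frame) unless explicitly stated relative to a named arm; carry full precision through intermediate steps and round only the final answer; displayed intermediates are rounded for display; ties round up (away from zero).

topology: fixed-axis compound train — 6 meshes, A→G
mesh 1 [53T→15T]: ω = 2027.0000×53/15 = 7162.0667 rpm, sense flips to −
mesh 2 [26T→22T]: ω = 7162.0667×26/22 = 8464.2606 rpm, sense flips to +
mesh 3 [74T→24T]: ω = 8464.2606×74/24 = 26098.1369 rpm, sense flips to −
mesh 4 [90T→90T]: ω = 26098.1369×90/90 = 26098.1369 rpm, sense flips to +
mesh 5 [83T→88T]: ω = 26098.1369×83/88 = 24615.2882 rpm, sense flips to −
mesh 6 [83T→83T]: ω = 24615.2882×83/83 = 24615.2882 rpm, sense flips to +
signed output speed = +24615.2882 rpm

+24615.2882 rpm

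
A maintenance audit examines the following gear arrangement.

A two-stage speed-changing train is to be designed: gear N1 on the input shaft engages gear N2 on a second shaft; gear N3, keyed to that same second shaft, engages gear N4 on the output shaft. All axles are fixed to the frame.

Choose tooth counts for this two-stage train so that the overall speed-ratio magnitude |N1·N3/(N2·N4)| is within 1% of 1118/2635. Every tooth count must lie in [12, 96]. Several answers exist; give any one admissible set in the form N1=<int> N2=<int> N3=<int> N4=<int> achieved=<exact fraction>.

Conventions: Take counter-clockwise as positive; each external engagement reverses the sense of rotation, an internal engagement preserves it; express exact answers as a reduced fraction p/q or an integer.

class = fixed-axis compound train [2-stage, 1118/2635 wanted]
target = 1118/2635 in lowest terms: an exact hit needs N1·N3 = k·1118 and N2·N4 = k·2635 for one integer k, every count in [12, 96]; additionally prefer no 1:1 stage (N1 ≠ N2, N3 ≠ N4)
k = 1: N1·N3 = 1118 = 13·86, N2·N4 = 2635 = 31·85
achieved = 13·86/(31·85) = 1118/2635; |achieved − target| = 0 ≤ 559/131750 ✓

N1=13 N2=31 N3=86 N4=85 achieved=1118/2635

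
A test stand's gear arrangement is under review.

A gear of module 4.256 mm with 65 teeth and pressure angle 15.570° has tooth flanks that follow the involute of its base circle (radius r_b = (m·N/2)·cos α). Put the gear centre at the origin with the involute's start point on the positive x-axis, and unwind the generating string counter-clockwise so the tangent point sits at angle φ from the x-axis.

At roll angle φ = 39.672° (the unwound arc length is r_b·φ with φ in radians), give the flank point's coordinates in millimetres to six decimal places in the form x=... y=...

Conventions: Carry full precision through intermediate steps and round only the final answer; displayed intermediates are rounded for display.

class = single-mesh tooth geometry [base-circle involute, m = 4.256, 65T]
pitch radius r_p = m·N/2 = 4.256·65/2 = 138.320000
base radius r_b = r_p·cos α = 138.320000·cos 15.570° = 133.244104
roll angle φ = 39.672° = 0.69240702 rad
x = r_b·(cos φ + φ·sin φ) = 161.457017
y = r_b·(sin φ − φ·cos φ) = 14.048993

x=161.457017 y=14.048993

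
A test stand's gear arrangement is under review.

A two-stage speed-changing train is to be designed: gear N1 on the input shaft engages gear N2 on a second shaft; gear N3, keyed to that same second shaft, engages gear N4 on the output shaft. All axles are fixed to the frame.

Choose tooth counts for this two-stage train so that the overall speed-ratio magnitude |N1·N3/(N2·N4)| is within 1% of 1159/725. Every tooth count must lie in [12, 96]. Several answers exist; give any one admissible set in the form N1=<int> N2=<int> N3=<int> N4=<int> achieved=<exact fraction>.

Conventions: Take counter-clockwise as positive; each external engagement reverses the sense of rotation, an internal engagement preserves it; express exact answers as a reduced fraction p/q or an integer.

N1=19 N2=25 N3=61 N4=29 achieved=1159/725

topology: fixed-axis compound train — 2 stages, target 1159/725
target = 1159/725 in lowest terms: an exact hit needs N1·N3 = k·1159 and N2·N4 = k·725 for one integer k, every count in [12, 96]; additionally prefer no 1:1 stage (N1 ≠ N2, N3 ≠ N4)
k = 1: N1·N3 = 1159 = 19·61, N2·N4 = 725 = 25·29
achieved = 19·61/(25·29) = 1159/725; |achieved − target| = 0 ≤ 1159/72500 ✓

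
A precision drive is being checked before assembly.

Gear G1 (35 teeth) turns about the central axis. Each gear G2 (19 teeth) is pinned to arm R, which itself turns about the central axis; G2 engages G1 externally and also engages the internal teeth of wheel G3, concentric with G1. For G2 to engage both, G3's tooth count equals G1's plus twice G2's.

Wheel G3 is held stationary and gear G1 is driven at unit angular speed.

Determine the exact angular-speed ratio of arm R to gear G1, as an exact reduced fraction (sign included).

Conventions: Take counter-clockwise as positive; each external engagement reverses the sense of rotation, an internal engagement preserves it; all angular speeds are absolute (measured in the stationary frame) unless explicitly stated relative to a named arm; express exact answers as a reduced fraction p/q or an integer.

35/108

planetary set (35T centre, 19T on arm, 73T internal) — Willis relation
ring teeth: 35 + 2·19 = 73
35(ω_sun−ω_arm) = −73(ω_ring−ω_arm),  ω_ring = 0, ω_sun = 1
35(1−ω_arm) = −73(0−ω_arm)  ⇒  108·ω_arm = 35  ⇒  ω_arm = 35/108
ω_out/ω_in = 35/108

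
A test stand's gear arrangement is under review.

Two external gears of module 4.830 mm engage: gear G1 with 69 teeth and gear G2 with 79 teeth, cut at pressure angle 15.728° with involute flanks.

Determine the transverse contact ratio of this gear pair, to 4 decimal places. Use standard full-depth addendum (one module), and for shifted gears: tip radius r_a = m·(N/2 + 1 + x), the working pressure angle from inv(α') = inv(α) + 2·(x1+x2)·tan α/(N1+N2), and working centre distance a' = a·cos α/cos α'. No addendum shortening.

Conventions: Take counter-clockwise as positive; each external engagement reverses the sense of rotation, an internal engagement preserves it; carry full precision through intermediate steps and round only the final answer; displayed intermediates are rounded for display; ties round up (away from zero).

2.1298

single-mesh involute tooth geometry (69T engaging 79T at module 4.830)
base radii: r_b1 = 160.396084, r_b2 = 183.641893
tip radii: r_a1 = 171.465000, r_a2 = 195.615000
no profile shift: α' = α, a' = a
action lengths: √(r_a1²−r_b1²) = 60.608105, √(r_a2²−r_b2²) = 67.386076
base pitch p_b = π·m·cos α = 14.605773
CR = (60.608105 + 67.386076 − 357.420000·sin 15.72800°)/14.605773 = 2.129845
contact ratio ≈ 2.1298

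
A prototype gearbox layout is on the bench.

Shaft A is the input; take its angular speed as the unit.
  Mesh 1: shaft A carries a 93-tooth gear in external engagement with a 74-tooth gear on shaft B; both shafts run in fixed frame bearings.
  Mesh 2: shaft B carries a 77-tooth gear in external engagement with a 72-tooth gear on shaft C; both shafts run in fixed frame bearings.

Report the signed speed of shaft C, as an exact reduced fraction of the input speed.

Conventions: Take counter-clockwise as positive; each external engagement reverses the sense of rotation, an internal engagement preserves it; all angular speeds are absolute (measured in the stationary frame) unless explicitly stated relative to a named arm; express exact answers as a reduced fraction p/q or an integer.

2-mesh fixed-axis compound train (all bearings frame-fixed)
mesh 1 [93T→74T]: |ω|/ω_in = 1×93/74 = 93/74, sense flips to −
mesh 2 [77T→72T]: |ω|/ω_in = (93/74)×77/72 = 2387/1776, sense flips to +
signed output speed (× input speed) = 2387/1776

2387/1776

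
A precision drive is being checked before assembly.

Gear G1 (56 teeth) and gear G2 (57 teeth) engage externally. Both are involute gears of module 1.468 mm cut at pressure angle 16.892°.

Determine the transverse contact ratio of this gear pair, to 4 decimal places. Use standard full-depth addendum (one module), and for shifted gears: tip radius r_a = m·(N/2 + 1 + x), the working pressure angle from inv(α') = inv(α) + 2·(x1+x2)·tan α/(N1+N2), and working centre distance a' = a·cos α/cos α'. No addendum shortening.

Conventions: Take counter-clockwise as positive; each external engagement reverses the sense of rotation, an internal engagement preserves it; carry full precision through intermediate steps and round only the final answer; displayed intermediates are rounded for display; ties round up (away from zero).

single-mesh involute tooth geometry (56T engaging 57T at module 1.468)
base radii: r_b1 = 39.330534, r_b2 = 40.032865
tip radii: r_a1 = 42.572000, r_a2 = 43.306000
no profile shift: α' = α, a' = a
action lengths: √(r_a1²−r_b1²) = 16.293689, √(r_a2²−r_b2²) = 16.516034
base pitch p_b = π·m·cos α = 4.412876
CR = (16.293689 + 16.516034 − 82.942000·sin 16.89200°)/4.412876 = 1.973630
contact ratio ≈ 1.9736

1.9736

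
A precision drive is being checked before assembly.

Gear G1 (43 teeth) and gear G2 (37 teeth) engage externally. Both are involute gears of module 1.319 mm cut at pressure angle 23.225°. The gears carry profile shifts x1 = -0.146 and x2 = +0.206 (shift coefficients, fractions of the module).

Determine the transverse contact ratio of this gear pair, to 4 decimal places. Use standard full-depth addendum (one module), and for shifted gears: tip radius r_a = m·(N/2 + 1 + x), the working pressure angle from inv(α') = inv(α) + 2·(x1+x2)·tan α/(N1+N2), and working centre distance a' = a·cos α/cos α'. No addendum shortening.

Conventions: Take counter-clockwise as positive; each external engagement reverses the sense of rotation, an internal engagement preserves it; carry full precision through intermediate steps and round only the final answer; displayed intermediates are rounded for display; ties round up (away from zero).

topology: single-mesh involute geometry — m = 1.319, 43T/37T pair
base radii: r_b1 = 26.060423, r_b2 = 22.424084
tip radii: r_a1 = 29.484926, r_a2 = 25.992214
inv(α') = inv(23.225°) + 2·(-0.146+0.206)·tan α/(43+37) = 0.02440809  ⇒  α' = 23.42338°
a' = a·cos α / cos α' = 52.7600·cos 23.225°/cos 23.42338° = 52.838822
action lengths: √(r_a1²−r_b1²) = 13.791854, √(r_a2²−r_b2²) = 13.143653
base pitch p_b = π·m·cos α = 3.807964
CR = (13.791854 + 13.143653 − 52.838822·sin 23.42338°)/3.807964 = 1.557498
contact ratio ≈ 1.5575

1.5575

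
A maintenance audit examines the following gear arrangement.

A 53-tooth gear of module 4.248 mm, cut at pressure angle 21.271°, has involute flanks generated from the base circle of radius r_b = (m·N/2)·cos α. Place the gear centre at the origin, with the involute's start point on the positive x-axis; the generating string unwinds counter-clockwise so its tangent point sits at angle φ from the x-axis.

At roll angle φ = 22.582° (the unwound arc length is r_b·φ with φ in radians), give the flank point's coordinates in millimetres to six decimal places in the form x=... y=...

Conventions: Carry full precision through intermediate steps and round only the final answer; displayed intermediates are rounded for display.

x=112.737081 y=2.107778

single-mesh involute tooth geometry (53T wheel at module 4.248)
pitch radius r_p = m·N/2 = 4.248·53/2 = 112.572000
base radius r_b = r_p·cos α = 112.572000·cos 21.271° = 104.903029
roll angle φ = 22.582° = 0.39413025 rad
x = r_b·(cos φ + φ·sin φ) = 112.737081
y = r_b·(sin φ − φ·cos φ) = 2.107778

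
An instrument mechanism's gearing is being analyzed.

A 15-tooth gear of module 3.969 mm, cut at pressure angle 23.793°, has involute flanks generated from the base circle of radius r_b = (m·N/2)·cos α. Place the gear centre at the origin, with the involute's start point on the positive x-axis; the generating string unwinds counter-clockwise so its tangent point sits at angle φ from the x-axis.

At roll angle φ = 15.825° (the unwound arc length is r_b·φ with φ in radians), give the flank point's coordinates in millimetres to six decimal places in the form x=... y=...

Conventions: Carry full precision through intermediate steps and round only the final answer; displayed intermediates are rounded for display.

x=28.256714 y=0.189842

topology: single-mesh involute geometry — m = 3.969, N = 15
pitch radius r_p = m·N/2 = 3.969·15/2 = 29.767500
base radius r_b = r_p·cos α = 29.767500·cos 23.793° = 27.237529
roll angle φ = 15.825° = 0.27619835 rad
x = r_b·(cos φ + φ·sin φ) = 28.256714
y = r_b·(sin φ − φ·cos φ) = 0.189842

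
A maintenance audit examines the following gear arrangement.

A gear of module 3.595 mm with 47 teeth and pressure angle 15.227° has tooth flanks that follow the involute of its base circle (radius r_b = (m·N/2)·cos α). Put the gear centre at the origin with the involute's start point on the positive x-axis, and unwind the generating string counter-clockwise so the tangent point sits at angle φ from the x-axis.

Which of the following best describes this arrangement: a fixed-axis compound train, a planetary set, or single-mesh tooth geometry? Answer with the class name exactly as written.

recognized (one wheel, involute flank): single-mesh tooth geometry, m = 3.595, N = 47
classification: single-mesh tooth geometry

single-mesh tooth geometry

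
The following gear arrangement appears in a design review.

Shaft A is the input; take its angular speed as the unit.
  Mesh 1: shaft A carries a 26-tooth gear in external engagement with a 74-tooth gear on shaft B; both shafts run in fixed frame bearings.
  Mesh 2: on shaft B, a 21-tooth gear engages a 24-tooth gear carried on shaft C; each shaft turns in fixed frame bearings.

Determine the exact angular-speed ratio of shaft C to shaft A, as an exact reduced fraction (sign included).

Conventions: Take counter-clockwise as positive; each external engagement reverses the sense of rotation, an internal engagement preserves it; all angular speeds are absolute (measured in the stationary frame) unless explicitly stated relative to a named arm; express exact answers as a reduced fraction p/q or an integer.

class = fixed-axis compound train [2 meshes; 2 ratios multiply, 2 sense flips]
mesh 1 [26T→74T]: running ratio 13/37, sense −
mesh 2 [21T→24T]: running ratio 91/296, sense +
ω_out/ω_in = 91/296

91/296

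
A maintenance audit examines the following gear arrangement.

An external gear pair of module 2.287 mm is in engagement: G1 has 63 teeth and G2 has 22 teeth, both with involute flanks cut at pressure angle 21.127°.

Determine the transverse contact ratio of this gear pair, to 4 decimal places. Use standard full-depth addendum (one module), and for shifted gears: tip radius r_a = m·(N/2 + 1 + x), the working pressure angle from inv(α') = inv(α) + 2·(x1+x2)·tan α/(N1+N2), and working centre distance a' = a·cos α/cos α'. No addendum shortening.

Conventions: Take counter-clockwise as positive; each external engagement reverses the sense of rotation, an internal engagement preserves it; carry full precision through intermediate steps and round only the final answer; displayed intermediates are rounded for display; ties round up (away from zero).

1.6356

single-mesh involute tooth geometry (63T engaging 22T at module 2.287)
base radii: r_b1 = 67.198210, r_b2 = 23.466042
tip radii: r_a1 = 74.327500, r_a2 = 27.444000
no profile shift: α' = α, a' = a
action lengths: √(r_a1²−r_b1²) = 31.764411, √(r_a2²−r_b2²) = 14.230883
base pitch p_b = π·m·cos α = 6.701886
CR = (31.764411 + 14.230883 − 97.197500·sin 21.12700°)/6.701886 = 1.635625
contact ratio ≈ 1.6356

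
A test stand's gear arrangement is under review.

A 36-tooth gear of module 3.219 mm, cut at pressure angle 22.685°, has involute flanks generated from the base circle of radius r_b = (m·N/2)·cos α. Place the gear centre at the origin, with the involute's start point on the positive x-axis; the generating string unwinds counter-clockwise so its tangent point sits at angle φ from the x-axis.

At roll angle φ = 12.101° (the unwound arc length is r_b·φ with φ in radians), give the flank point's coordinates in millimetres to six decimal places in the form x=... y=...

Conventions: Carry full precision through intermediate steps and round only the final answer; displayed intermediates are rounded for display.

x=54.638610 y=0.167133

topology: single-mesh involute geometry — m = 3.219, N = 36
pitch radius r_p = m·N/2 = 3.219·36/2 = 57.942000
base radius r_b = r_p·cos α = 57.942000·cos 22.685° = 53.459554
roll angle φ = 12.101° = 0.21120229 rad
x = r_b·(cos φ + φ·sin φ) = 54.638610
y = r_b·(sin φ − φ·cos φ) = 0.167133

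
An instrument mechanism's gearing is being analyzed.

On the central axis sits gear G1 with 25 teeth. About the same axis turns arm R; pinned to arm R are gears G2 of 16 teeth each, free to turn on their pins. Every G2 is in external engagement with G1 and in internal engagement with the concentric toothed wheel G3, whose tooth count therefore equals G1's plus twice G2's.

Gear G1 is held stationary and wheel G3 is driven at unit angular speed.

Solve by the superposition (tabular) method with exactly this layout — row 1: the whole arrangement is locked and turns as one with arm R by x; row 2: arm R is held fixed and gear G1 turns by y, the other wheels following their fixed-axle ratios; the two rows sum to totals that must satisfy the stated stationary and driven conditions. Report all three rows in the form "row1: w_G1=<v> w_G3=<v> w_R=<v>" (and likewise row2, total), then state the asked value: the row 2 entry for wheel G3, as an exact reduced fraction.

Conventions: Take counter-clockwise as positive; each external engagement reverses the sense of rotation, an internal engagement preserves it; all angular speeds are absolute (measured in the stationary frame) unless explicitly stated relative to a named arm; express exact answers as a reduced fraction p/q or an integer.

planetary set (25T centre, 16T on arm, 57T internal) — Willis relation
row 1: whole set turns with the arm by x
row 2 (arm held, sun turns y): ω_ring = −(25/57)·y, ω_arm = 0
boundary: total ω_sun = x + y = 0 and total ω_ring = x − (25/57)·y = 1  ⇒  y = -57/82, x = 57/82
row 2 ring = −(25/57)·(-57/82) = 25/82
totals (row 1 + row 2): sun 57/82 + (-57/82) = 0, ring 57/82 + 25/82 = 1, arm 57/82 + 0 = 57/82
asked cell (row2, ring) = 25/82

row1: w_G1=57/82 w_G3=57/82 w_R=57/82
row2: w_G1=-57/82 w_G3=25/82 w_R=0
total: w_G1=0 w_G3=1 w_R=57/82
asked value: 25/82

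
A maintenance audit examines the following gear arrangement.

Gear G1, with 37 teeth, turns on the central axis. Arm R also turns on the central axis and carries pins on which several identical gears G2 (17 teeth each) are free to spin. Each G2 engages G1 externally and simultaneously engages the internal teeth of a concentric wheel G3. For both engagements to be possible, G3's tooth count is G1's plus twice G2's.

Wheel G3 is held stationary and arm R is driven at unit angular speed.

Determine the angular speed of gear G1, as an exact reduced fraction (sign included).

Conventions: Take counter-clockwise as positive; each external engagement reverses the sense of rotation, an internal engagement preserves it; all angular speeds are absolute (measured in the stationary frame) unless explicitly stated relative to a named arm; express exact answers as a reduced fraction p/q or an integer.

class = planetary set [G3 = 37+2·17 = 71; Willis about the carrier]
ring teeth: 37 + 2·17 = 71
37(ω_sun−ω_arm) = −71(ω_ring−ω_arm),  ω_ring = 0, ω_arm = 1
ω_sun = 1 − (71/37)(0−1) = 108/37
exact speed ratio = 108/37

108/37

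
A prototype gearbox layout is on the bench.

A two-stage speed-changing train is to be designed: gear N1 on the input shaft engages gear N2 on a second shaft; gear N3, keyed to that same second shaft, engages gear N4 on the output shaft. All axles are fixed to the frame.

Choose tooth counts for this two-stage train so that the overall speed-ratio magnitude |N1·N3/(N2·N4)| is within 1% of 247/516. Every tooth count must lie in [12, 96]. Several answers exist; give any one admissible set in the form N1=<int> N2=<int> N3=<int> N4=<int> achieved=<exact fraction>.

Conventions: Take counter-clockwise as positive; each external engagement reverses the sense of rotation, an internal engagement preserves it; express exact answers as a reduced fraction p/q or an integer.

N1=13 N2=12 N3=19 N4=43 achieved=247/516

design class (target 247/516): fixed-axis compound train
target = 247/516 in lowest terms: an exact hit needs N1·N3 = k·247 and N2·N4 = k·516 for one integer k, every count in [12, 96]; additionally prefer no 1:1 stage (N1 ≠ N2, N3 ≠ N4)
k = 1: N1·N3 = 247 = 13·19, N2·N4 = 516 = 12·43
achieved = 13·19/(12·43) = 247/516; |achieved − target| = 0 ≤ 247/51600 ✓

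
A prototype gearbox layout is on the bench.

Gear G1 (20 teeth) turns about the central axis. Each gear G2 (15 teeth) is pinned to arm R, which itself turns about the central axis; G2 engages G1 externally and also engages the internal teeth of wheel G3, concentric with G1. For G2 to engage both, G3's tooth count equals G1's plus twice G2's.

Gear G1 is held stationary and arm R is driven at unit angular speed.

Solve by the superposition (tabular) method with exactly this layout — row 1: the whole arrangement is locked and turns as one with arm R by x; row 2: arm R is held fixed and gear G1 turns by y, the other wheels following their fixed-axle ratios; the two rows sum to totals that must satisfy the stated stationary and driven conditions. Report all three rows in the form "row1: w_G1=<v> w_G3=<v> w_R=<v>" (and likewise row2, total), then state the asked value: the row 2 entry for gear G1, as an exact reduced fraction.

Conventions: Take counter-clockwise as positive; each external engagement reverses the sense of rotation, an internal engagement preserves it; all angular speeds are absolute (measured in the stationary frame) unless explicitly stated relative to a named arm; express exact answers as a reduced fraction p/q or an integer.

planetary set (20T centre, 15T on arm, 50T internal) — Willis relation
superposition row 1 [locked train]: every member turns x
row 2: sun turns y, ring = −(20/50)·y, arm 0
boundary: total ω_sun = x + y = 0 and total ω_arm = x = 1  ⇒  y = -1, x = 1
row 2 ring = −(20/50)·(-1) = 2/5
totals (row 1 + row 2): sun 1 + (-1) = 0, ring 1 + 2/5 = 7/5, arm 1 + 0 = 1
asked cell (row2, sun) = -1

row1: w_G1=1 w_G3=1 w_R=1
row2: w_G1=-1 w_G3=2/5 w_R=0
total: w_G1=0 w_G3=7/5 w_R=1
asked value: -1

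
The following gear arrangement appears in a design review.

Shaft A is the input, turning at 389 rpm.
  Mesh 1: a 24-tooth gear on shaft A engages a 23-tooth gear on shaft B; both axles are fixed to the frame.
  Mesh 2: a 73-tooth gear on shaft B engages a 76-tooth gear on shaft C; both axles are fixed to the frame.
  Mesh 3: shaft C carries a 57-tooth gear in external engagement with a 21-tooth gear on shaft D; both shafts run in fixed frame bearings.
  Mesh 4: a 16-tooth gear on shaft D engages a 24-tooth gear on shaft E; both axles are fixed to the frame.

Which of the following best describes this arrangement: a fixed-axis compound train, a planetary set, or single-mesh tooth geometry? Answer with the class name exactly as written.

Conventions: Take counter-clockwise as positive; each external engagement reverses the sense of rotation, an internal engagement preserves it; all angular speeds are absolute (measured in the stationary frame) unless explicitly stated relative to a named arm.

fixed-axis compound train

class = fixed-axis compound train [4 meshes; 4 ratios multiply, 4 sense flips]
classification: fixed-axis compound train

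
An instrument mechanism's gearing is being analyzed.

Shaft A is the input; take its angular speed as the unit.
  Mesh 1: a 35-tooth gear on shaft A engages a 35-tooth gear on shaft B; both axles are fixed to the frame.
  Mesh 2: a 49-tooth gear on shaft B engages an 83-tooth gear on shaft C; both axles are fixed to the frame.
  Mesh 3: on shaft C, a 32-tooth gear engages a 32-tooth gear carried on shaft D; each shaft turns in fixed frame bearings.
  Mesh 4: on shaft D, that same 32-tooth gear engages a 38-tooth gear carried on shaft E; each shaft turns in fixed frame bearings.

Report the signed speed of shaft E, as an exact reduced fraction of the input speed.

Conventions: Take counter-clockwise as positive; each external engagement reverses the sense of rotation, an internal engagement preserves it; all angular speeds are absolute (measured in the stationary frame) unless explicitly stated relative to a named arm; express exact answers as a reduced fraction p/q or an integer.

4-mesh fixed-axis compound train (all bearings frame-fixed)
mesh 1 [35T→35T]: |ω|/ω_in = 1×35/35 = 1, sense flips to −
mesh 2 [49T→83T]: |ω|/ω_in = 1×49/83 = 49/83, sense flips to +
mesh 3 [32T→32T]: |ω|/ω_in = (49/83)×32/32 = 49/83, sense flips to −
mesh 4 [32T→38T]: |ω|/ω_in = (49/83)×32/38 = 784/1577, sense flips to +
signed output speed (× input speed) = 784/1577

784/1577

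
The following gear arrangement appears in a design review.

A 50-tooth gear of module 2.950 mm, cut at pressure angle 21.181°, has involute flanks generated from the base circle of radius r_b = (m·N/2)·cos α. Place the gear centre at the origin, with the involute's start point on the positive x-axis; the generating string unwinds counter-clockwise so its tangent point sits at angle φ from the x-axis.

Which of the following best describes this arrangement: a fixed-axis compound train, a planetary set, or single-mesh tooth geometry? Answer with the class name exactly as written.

single-mesh involute tooth geometry (50T wheel at module 2.950)
classification: single-mesh tooth geometry

single-mesh tooth geometry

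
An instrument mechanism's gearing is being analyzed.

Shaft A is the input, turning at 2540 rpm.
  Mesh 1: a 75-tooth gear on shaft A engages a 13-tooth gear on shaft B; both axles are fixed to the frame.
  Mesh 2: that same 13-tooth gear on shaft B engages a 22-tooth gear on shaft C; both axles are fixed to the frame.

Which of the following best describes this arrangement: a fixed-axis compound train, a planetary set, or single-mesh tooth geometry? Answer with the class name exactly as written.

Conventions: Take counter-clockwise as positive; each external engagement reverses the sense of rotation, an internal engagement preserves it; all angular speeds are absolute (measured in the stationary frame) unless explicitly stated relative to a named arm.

2-mesh fixed-axis compound train (all bearings frame-fixed)
classification: fixed-axis compound train

fixed-axis compound train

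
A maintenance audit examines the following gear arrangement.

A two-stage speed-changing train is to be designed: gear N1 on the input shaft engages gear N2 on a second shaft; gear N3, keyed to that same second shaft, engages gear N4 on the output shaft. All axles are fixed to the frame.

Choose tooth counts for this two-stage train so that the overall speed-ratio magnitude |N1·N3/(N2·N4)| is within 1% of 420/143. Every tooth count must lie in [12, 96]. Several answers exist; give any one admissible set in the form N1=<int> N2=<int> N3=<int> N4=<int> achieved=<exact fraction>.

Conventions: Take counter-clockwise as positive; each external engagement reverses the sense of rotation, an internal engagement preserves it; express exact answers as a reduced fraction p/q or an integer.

N1=12 N2=13 N3=70 N4=22 achieved=420/143

design class (target 420/143): fixed-axis compound train
target = 420/143 in lowest terms: an exact hit needs N1·N3 = k·420 and N2·N4 = k·143 for one integer k, every count in [12, 96]; additionally prefer no 1:1 stage (N1 ≠ N2, N3 ≠ N4)
k = 1: no 1:1-free in-range split of k·420 and k·143 into factor pairs; take k = 2
k = 2: N1·N3 = 840 = 12·70, N2·N4 = 286 = 13·22
achieved = 12·70/(13·22) = 420/143; |achieved − target| = 0 ≤ 21/715 ✓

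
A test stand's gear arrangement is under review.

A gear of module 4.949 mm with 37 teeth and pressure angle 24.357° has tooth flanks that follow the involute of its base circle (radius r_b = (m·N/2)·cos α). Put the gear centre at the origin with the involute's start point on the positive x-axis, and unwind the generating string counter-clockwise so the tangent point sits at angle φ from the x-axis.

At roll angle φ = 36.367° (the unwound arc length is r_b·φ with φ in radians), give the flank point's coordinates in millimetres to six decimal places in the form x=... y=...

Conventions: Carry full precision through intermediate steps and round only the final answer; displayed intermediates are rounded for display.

single-mesh involute tooth geometry (37T wheel at module 4.949)
pitch radius r_p = m·N/2 = 4.949·37/2 = 91.556500
base radius r_b = r_p·cos α = 91.556500·cos 24.357° = 83.407370
roll angle φ = 36.367° = 0.63472389 rad
x = r_b·(cos φ + φ·sin φ) = 98.554006
y = r_b·(sin φ − φ·cos φ) = 6.827146

x=98.554006 y=6.827146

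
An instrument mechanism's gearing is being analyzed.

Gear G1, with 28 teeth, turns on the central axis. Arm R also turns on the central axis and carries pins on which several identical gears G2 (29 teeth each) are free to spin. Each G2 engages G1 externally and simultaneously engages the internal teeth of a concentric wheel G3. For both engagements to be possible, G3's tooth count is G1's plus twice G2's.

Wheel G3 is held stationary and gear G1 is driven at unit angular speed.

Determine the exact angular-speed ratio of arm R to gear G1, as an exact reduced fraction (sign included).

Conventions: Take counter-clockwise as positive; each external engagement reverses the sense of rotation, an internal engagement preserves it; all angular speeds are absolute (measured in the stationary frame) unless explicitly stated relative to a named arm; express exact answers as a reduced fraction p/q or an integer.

class = planetary set [G3 = 28+2·29 = 86; Willis about the carrier]
ring teeth: 28 + 2·29 = 86
28(ω_sun−ω_arm) = −86(ω_ring−ω_arm),  ω_ring = 0, ω_sun = 1
28(1−ω_arm) = −86(0−ω_arm)  ⇒  114·ω_arm = 28  ⇒  ω_arm = 14/57
ω_out/ω_in = 14/57

14/57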